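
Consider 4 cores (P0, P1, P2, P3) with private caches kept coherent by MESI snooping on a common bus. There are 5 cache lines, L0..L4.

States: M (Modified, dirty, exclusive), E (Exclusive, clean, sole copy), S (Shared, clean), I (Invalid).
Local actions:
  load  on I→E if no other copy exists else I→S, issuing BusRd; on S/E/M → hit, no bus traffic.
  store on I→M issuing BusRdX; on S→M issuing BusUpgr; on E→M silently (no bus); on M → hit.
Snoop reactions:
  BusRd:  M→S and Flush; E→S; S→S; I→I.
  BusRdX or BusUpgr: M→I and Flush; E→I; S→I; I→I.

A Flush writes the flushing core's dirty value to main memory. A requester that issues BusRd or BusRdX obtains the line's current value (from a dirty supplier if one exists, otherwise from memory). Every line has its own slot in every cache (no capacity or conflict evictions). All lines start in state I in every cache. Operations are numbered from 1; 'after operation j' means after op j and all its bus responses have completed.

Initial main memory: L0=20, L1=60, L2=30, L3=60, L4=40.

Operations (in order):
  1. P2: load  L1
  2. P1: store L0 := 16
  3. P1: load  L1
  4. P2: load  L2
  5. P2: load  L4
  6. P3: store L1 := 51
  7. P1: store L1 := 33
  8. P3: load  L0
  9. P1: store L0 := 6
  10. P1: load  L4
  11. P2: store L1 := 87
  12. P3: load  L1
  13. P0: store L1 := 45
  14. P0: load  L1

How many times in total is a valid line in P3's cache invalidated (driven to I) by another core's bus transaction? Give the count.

invalidations = 3

1. P2: load  L1  bus=[BusRd]  L1: P0=I P1=I P2=E P3=I  mem[L1]=60
2. P1: store L0 := 16  bus=[BusRdX]  L0: P0=I P1=M P2=I P3=I  mem[L0]=20
3. P1: load  L1  bus=[BusRd]  L1: P0=I P1=S P2=S P3=I  mem[L1]=60
4. P2: load  L2  bus=[BusRd]  L2: P0=I P1=I P2=E P3=I  mem[L2]=30
5. P2: load  L4  bus=[BusRd]  L4: P0=I P1=I P2=E P3=I  mem[L4]=40
6. P3: store L1 := 51  bus=[BusRdX]  L1: P0=I P1=I P2=I P3=M  mem[L1]=60
7. P1: store L1 := 33  bus=[BusRdX,Flush]  L1: P0=I P1=M P2=I P3=I  mem[L1]=51
8. P3: load  L0  bus=[BusRd,Flush]  L0: P0=I P1=S P2=I P3=S  mem[L0]=16
9. P1: store L0 := 6  bus=[BusUpgr]  L0: P0=I P1=M P2=I P3=I  mem[L0]=16
10. P1: load  L4  bus=[BusRd]  L4: P0=I P1=S P2=S P3=I  mem[L4]=40
11. P2: store L1 := 87  bus=[BusRdX,Flush]  L1: P0=I P1=I P2=M P3=I  mem[L1]=33
12. P3: load  L1  bus=[BusRd,Flush]  L1: P0=I P1=I P2=S P3=S  mem[L1]=87
13. P0: store L1 := 45  bus=[BusRdX]  L1: P0=M P1=I P2=I P3=I  mem[L1]=87
14. P0: load  L1  bus=[-]  L1: P0=M P1=I P2=I P3=I  mem[L1]=87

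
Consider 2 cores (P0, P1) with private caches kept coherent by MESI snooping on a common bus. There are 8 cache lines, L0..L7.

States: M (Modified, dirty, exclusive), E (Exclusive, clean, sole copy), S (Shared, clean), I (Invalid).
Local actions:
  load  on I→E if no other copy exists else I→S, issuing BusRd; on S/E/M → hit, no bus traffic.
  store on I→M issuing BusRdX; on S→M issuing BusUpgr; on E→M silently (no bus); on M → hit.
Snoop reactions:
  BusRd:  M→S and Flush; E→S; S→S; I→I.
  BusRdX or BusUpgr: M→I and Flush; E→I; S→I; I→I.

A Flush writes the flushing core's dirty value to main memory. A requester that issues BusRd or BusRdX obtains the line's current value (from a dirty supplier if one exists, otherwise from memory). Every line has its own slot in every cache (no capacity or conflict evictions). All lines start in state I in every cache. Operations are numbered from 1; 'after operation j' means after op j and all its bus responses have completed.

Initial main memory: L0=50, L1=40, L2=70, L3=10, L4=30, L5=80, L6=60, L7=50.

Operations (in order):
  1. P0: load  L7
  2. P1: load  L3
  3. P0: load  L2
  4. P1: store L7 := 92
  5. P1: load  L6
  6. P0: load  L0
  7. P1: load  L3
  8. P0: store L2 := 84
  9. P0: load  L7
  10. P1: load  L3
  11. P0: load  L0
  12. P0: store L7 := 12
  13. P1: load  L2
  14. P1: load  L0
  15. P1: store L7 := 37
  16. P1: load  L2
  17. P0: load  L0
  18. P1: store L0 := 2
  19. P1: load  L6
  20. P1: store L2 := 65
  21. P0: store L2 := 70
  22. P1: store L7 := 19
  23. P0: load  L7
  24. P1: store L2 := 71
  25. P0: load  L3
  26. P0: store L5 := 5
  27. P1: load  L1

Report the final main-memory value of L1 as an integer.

memory[L1] = 40

1. P0: load  L7  bus=[BusRd]  L7: P0=E P1=I  mem[L7]=50
2. P1: load  L3  bus=[BusRd]  L3: P0=I P1=E  mem[L3]=10
3. P0: load  L2  bus=[BusRd]  L2: P0=E P1=I  mem[L2]=70
4. P1: store L7 := 92  bus=[BusRdX]  L7: P0=I P1=M  mem[L7]=50
5. P1: load  L6  bus=[BusRd]  L6: P0=I P1=E  mem[L6]=60
6. P0: load  L0  bus=[BusRd]  L0: P0=E P1=I  mem[L0]=50
7. P1: load  L3  bus=[-]  L3: P0=I P1=E  mem[L3]=10
8. P0: store L2 := 84  bus=[-]  L2: P0=M P1=I  mem[L2]=70
9. P0: load  L7  bus=[BusRd,Flush]  L7: P0=S P1=S  mem[L7]=92
10. P1: load  L3  bus=[-]  L3: P0=I P1=E  mem[L3]=10
11. P0: load  L0  bus=[-]  L0: P0=E P1=I  mem[L0]=50
12. P0: store L7 := 12  bus=[BusUpgr]  L7: P0=M P1=I  mem[L7]=92
13. P1: load  L2  bus=[BusRd,Flush]  L2: P0=S P1=S  mem[L2]=84
14. P1: load  L0  bus=[BusRd]  L0: P0=S P1=S  mem[L0]=50
15. P1: store L7 := 37  bus=[BusRdX,Flush]  L7: P0=I P1=M  mem[L7]=12
16. P1: load  L2  bus=[-]  L2: P0=S P1=S  mem[L2]=84
17. P0: load  L0  bus=[-]  L0: P0=S P1=S  mem[L0]=50
18. P1: store L0 := 2  bus=[BusUpgr]  L0: P0=I P1=M  mem[L0]=50
19. P1: load  L6  bus=[-]  L6: P0=I P1=E  mem[L6]=60
20. P1: store L2 := 65  bus=[BusUpgr]  L2: P0=I P1=M  mem[L2]=84
21. P0: store L2 := 70  bus=[BusRdX,Flush]  L2: P0=M P1=I  mem[L2]=65
22. P1: store L7 := 19  bus=[-]  L7: P0=I P1=M  mem[L7]=12
23. P0: load  L7  bus=[BusRd,Flush]  L7: P0=S P1=S  mem[L7]=19
24. P1: store L2 := 71  bus=[BusRdX,Flush]  L2: P0=I P1=M  mem[L2]=70
25. P0: load  L3  bus=[BusRd]  L3: P0=S P1=S  mem[L3]=10
26. P0: store L5 := 5  bus=[BusRdX]  L5: P0=M P1=I  mem[L5]=80
27. P1: load  L1  bus=[BusRd]  L1: P0=I P1=E  mem[L1]=40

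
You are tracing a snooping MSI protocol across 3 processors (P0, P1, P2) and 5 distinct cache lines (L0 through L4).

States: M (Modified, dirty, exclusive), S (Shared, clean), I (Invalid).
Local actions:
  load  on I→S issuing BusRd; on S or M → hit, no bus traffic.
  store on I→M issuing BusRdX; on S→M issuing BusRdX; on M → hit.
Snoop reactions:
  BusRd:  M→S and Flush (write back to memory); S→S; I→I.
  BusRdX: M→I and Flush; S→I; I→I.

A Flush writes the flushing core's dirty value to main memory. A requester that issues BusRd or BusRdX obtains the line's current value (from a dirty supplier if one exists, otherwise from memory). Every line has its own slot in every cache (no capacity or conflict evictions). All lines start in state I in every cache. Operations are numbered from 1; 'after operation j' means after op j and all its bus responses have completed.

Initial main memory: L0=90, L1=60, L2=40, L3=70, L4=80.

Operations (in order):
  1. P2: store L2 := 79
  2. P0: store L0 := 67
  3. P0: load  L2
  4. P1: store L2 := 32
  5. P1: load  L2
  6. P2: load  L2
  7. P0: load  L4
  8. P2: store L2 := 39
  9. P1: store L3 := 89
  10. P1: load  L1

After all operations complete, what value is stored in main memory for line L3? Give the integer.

memory[L3] = 70

1. P2: store L2 := 79  bus=[BusRdX]  L2: P0=I P1=I P2=M  mem[L2]=40
2. P0: store L0 := 67  bus=[BusRdX]  L0: P0=M P1=I P2=I  mem[L0]=90
3. P0: load  L2  bus=[BusRd,Flush]  L2: P0=S P1=I P2=S  mem[L2]=79
4. P1: store L2 := 32  bus=[BusRdX]  L2: P0=I P1=M P2=I  mem[L2]=79
5. P1: load  L2  bus=[-]  L2: P0=I P1=M P2=I  mem[L2]=79
6. P2: load  L2  bus=[BusRd,Flush]  L2: P0=I P1=S P2=S  mem[L2]=32
7. P0: load  L4  bus=[BusRd]  L4: P0=S P1=I P2=I  mem[L4]=80
8. P2: store L2 := 39  bus=[BusRdX]  L2: P0=I P1=I P2=M  mem[L2]=32
9. P1: store L3 := 89  bus=[BusRdX]  L3: P0=I P1=M P2=I  mem[L3]=70
10. P1: load  L1  bus=[BusRd]  L1: P0=I P1=S P2=I  mem[L1]=60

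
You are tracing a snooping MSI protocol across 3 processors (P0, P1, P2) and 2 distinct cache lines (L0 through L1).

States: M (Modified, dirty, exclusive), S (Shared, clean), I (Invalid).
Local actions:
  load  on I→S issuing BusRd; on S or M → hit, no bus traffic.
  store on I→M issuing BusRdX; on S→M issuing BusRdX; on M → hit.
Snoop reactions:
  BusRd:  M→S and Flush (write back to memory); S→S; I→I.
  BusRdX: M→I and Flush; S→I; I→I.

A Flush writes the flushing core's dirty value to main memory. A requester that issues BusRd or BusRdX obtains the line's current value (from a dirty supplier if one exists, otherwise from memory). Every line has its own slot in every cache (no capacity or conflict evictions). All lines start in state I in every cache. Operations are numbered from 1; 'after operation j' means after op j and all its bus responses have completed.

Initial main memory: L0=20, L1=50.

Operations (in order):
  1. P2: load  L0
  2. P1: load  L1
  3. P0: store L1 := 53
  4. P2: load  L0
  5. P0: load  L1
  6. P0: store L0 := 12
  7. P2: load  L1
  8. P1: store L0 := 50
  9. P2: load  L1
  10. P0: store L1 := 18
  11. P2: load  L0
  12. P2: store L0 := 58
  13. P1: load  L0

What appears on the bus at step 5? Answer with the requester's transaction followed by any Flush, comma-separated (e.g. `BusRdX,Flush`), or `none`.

1. P2: load  L0  bus=[BusRd]  L0: P0=I P1=I P2=S  mem[L0]=20
2. P1: load  L1  bus=[BusRd]  L1: P0=I P1=S P2=I  mem[L1]=50
3. P0: store L1 := 53  bus=[BusRdX]  L1: P0=M P1=I P2=I  mem[L1]=50
4. P2: load  L0  bus=[-]  L0: P0=I P1=I P2=S  mem[L0]=20
5. P0: load  L1  bus=[-]  L1: P0=M P1=I P2=I  mem[L1]=50
6. P0: store L0 := 12  bus=[BusRdX]  L0: P0=M P1=I P2=I  mem[L0]=20
7. P2: load  L1  bus=[BusRd,Flush]  L1: P0=S P1=I P2=S  mem[L1]=53
8. P1: store L0 := 50  bus=[BusRdX,Flush]  L0: P0=I P1=M P2=I  mem[L0]=12
9. P2: load  L1  bus=[-]  L1: P0=S P1=I P2=S  mem[L1]=53
10. P0: store L1 := 18  bus=[BusRdX]  L1: P0=M P1=I P2=I  mem[L1]=53
11. P2: load  L0  bus=[BusRd,Flush]  L0: P0=I P1=S P2=S  mem[L0]=50
12. P2: store L0 := 58  bus=[BusRdX]  L0: P0=I P1=I P2=M  mem[L0]=50
13. P1: load  L0  bus=[BusRd,Flush]  L0: P0=I P1=S P2=S  mem[L0]=58

bus = none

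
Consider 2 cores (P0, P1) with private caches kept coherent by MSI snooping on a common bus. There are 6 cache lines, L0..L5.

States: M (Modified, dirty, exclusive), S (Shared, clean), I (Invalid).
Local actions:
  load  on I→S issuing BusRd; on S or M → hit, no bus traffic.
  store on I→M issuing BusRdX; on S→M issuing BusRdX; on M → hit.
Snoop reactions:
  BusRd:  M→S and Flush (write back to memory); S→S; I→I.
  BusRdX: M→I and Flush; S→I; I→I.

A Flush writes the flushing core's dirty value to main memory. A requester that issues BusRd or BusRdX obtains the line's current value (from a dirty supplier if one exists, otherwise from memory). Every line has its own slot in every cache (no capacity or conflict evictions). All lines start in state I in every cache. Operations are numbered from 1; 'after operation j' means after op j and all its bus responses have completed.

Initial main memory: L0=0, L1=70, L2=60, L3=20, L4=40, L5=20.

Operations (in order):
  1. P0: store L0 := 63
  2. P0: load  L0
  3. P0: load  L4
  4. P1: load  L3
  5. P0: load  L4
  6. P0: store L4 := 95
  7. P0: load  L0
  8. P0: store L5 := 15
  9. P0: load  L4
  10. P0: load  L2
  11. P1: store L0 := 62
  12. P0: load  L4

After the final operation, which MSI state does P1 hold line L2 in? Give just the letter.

state = I

  op1 P0: store L0 := 63 → M/I on L0; bus BusRdX; mem=0
  op2 P0: load  L0 → M/I on L0; bus (none); mem=0
  op3 P0: load  L4 → S/I on L4; bus BusRd; mem=40
  op4 P1: load  L3 → I/S on L3; bus BusRd; mem=20
  op5 P0: load  L4 → S/I on L4; bus (none); mem=40
  op6 P0: store L4 := 95 → M/I on L4; bus BusRdX; mem=40
  op7 P0: load  L0 → M/I on L0; bus (none); mem=0
  op8 P0: store L5 := 15 → M/I on L5; bus BusRdX; mem=20
  op9 P0: load  L4 → M/I on L4; bus (none); mem=40
  op10 P0: load  L2 → S/I on L2; bus BusRd; mem=60
  op11 P1: store L0 := 62 → I/M on L0; bus BusRdX Flush; mem=63
  op12 P0: load  L4 → M/I on L4; bus (none); mem=40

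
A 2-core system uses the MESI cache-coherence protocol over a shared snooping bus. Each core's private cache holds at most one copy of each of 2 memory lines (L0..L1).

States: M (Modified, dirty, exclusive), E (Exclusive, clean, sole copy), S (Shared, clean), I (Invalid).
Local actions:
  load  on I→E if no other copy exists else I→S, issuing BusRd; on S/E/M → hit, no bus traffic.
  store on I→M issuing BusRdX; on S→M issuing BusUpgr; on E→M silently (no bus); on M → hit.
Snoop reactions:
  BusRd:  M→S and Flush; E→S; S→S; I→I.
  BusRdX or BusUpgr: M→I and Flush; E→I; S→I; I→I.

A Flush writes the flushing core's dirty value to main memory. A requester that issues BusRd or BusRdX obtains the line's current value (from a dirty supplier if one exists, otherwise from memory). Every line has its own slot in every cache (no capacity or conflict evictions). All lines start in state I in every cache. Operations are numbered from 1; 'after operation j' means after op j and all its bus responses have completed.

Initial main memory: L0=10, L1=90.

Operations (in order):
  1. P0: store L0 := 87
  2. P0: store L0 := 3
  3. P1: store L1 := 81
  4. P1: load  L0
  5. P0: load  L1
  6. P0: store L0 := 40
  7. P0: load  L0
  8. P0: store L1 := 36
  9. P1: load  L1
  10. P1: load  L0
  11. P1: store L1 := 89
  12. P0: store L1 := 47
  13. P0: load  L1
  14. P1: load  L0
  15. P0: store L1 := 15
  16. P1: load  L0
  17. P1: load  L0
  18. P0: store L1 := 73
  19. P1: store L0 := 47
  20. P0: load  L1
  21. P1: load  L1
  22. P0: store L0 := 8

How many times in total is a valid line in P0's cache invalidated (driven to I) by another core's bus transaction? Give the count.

invalidations = 2

1. P0: store L0 := 87  bus=[BusRdX]  L0: P0=M P1=I  mem[L0]=10
2. P0: store L0 := 3  bus=[-]  L0: P0=M P1=I  mem[L0]=10
3. P1: store L1 := 81  bus=[BusRdX]  L1: P0=I P1=M  mem[L1]=90
4. P1: load  L0  bus=[BusRd,Flush]  L0: P0=S P1=S  mem[L0]=3
5. P0: load  L1  bus=[BusRd,Flush]  L1: P0=S P1=S  mem[L1]=81
6. P0: store L0 := 40  bus=[BusUpgr]  L0: P0=M P1=I  mem[L0]=3
7. P0: load  L0  bus=[-]  L0: P0=M P1=I  mem[L0]=3
8. P0: store L1 := 36  bus=[BusUpgr]  L1: P0=M P1=I  mem[L1]=81
9. P1: load  L1  bus=[BusRd,Flush]  L1: P0=S P1=S  mem[L1]=36
10. P1: load  L0  bus=[BusRd,Flush]  L0: P0=S P1=S  mem[L0]=40
11. P1: store L1 := 89  bus=[BusUpgr]  L1: P0=I P1=M  mem[L1]=36
12. P0: store L1 := 47  bus=[BusRdX,Flush]  L1: P0=M P1=I  mem[L1]=89
13. P0: load  L1  bus=[-]  L1: P0=M P1=I  mem[L1]=89
14. P1: load  L0  bus=[-]  L0: P0=S P1=S  mem[L0]=40
15. P0: store L1 := 15  bus=[-]  L1: P0=M P1=I  mem[L1]=89
16. P1: load  L0  bus=[-]  L0: P0=S P1=S  mem[L0]=40
17. P1: load  L0  bus=[-]  L0: P0=S P1=S  mem[L0]=40
18. P0: store L1 := 73  bus=[-]  L1: P0=M P1=I  mem[L1]=89
19. P1: store L0 := 47  bus=[BusUpgr]  L0: P0=I P1=M  mem[L0]=40
20. P0: load  L1  bus=[-]  L1: P0=M P1=I  mem[L1]=89
21. P1: load  L1  bus=[BusRd,Flush]  L1: P0=S P1=S  mem[L1]=73
22. P0: store L0 := 8  bus=[BusRdX,Flush]  L0: P0=M P1=I  mem[L0]=47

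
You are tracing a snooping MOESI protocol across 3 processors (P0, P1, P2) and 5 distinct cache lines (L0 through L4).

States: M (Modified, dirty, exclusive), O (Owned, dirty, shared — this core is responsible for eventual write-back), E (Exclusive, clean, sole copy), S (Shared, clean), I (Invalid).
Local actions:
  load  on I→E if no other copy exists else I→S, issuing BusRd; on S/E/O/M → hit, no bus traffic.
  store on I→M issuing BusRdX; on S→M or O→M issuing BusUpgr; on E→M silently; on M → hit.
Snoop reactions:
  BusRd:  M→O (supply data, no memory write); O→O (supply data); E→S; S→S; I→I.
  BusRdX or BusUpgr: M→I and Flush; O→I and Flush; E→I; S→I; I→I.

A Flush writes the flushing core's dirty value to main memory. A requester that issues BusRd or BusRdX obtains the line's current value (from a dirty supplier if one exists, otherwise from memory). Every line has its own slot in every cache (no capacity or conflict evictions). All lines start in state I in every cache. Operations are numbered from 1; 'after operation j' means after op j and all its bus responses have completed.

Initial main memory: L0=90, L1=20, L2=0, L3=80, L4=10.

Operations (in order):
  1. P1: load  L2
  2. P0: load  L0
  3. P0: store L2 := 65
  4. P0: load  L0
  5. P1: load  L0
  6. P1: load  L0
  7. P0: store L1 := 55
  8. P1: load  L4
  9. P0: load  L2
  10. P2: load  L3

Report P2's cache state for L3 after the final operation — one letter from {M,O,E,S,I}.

step 1: P1: load  L2  ⟶  IEI  (L2)  txn=BusRd  M[L2]=0
step 2: P0: load  L0  ⟶  EII  (L0)  txn=BusRd  M[L0]=90
step 3: P0: store L2 := 65  ⟶  MII  (L2)  txn=BusRdX  M[L2]=0
step 4: P0: load  L0  ⟶  EII  (L0)  txn=∅  M[L0]=90
step 5: P1: load  L0  ⟶  SSI  (L0)  txn=BusRd  M[L0]=90
step 6: P1: load  L0  ⟶  SSI  (L0)  txn=∅  M[L0]=90
step 7: P0: store L1 := 55  ⟶  MII  (L1)  txn=BusRdX  M[L1]=20
step 8: P1: load  L4  ⟶  IEI  (L4)  txn=BusRd  M[L4]=10
step 9: P0: load  L2  ⟶  MII  (L2)  txn=∅  M[L2]=0
step 10: P2: load  L3  ⟶  IIE  (L3)  txn=BusRd  M[L3]=80

state = E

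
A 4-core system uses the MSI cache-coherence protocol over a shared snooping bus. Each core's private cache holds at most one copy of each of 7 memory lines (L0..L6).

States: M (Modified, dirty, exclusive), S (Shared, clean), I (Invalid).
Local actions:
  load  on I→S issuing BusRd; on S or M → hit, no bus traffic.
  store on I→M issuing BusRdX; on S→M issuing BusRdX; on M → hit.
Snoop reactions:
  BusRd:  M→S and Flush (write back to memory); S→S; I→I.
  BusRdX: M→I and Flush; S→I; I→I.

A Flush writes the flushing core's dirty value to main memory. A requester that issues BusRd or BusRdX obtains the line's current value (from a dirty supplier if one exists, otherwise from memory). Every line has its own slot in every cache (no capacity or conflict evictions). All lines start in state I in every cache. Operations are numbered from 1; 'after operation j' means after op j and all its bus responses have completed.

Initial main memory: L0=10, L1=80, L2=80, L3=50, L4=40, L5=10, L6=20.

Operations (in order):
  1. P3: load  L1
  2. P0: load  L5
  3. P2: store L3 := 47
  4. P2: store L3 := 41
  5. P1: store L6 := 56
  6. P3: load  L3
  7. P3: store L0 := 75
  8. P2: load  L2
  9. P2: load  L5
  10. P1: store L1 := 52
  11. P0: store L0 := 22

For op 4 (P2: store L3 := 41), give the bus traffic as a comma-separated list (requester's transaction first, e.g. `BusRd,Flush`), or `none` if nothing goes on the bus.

bus = none

1. P3: load  L1  bus=[BusRd]  L1: P0=I P1=I P2=I P3=S  mem[L1]=80
2. P0: load  L5  bus=[BusRd]  L5: P0=S P1=I P2=I P3=I  mem[L5]=10
3. P2: store L3 := 47  bus=[BusRdX]  L3: P0=I P1=I P2=M P3=I  mem[L3]=50
4. P2: store L3 := 41  bus=[-]  L3: P0=I P1=I P2=M P3=I  mem[L3]=50
5. P1: store L6 := 56  bus=[BusRdX]  L6: P0=I P1=M P2=I P3=I  mem[L6]=20
6. P3: load  L3  bus=[BusRd,Flush]  L3: P0=I P1=I P2=S P3=S  mem[L3]=41
7. P3: store L0 := 75  bus=[BusRdX]  L0: P0=I P1=I P2=I P3=M  mem[L0]=10
8. P2: load  L2  bus=[BusRd]  L2: P0=I P1=I P2=S P3=I  mem[L2]=80
9. P2: load  L5  bus=[BusRd]  L5: P0=S P1=I P2=S P3=I  mem[L5]=10
10. P1: store L1 := 52  bus=[BusRdX]  L1: P0=I P1=M P2=I P3=I  mem[L1]=80
11. P0: store L0 := 22  bus=[BusRdX,Flush]  L0: P0=M P1=I P2=I P3=I  mem[L0]=75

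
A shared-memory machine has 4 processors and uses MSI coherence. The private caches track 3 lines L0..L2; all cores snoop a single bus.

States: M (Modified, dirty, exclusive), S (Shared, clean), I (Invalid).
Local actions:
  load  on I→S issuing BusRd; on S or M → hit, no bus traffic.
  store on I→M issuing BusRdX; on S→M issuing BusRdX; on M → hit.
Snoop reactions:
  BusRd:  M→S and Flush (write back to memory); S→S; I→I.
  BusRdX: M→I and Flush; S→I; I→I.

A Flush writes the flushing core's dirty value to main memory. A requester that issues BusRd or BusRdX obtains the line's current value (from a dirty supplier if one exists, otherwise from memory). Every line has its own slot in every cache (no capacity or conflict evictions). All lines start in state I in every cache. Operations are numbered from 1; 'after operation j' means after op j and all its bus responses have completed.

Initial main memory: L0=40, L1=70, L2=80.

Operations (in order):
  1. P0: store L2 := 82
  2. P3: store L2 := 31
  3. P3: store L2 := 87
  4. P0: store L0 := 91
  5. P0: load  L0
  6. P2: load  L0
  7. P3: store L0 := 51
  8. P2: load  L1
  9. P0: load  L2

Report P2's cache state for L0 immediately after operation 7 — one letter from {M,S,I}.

state = I

1. P0: store L2 := 82  bus=[BusRdX]  L2: P0=M P1=I P2=I P3=I  mem[L2]=80
2. P3: store L2 := 31  bus=[BusRdX,Flush]  L2: P0=I P1=I P2=I P3=M  mem[L2]=82
3. P3: store L2 := 87  bus=[-]  L2: P0=I P1=I P2=I P3=M  mem[L2]=82
4. P0: store L0 := 91  bus=[BusRdX]  L0: P0=M P1=I P2=I P3=I  mem[L0]=40
5. P0: load  L0  bus=[-]  L0: P0=M P1=I P2=I P3=I  mem[L0]=40
6. P2: load  L0  bus=[BusRd,Flush]  L0: P0=S P1=I P2=S P3=I  mem[L0]=91
7. P3: store L0 := 51  bus=[BusRdX]  L0: P0=I P1=I P2=I P3=M  mem[L0]=91
8. P2: load  L1  bus=[BusRd]  L1: P0=I P1=I P2=S P3=I  mem[L1]=70
9. P0: load  L2  bus=[BusRd,Flush]  L2: P0=S P1=I P2=I P3=S  mem[L2]=87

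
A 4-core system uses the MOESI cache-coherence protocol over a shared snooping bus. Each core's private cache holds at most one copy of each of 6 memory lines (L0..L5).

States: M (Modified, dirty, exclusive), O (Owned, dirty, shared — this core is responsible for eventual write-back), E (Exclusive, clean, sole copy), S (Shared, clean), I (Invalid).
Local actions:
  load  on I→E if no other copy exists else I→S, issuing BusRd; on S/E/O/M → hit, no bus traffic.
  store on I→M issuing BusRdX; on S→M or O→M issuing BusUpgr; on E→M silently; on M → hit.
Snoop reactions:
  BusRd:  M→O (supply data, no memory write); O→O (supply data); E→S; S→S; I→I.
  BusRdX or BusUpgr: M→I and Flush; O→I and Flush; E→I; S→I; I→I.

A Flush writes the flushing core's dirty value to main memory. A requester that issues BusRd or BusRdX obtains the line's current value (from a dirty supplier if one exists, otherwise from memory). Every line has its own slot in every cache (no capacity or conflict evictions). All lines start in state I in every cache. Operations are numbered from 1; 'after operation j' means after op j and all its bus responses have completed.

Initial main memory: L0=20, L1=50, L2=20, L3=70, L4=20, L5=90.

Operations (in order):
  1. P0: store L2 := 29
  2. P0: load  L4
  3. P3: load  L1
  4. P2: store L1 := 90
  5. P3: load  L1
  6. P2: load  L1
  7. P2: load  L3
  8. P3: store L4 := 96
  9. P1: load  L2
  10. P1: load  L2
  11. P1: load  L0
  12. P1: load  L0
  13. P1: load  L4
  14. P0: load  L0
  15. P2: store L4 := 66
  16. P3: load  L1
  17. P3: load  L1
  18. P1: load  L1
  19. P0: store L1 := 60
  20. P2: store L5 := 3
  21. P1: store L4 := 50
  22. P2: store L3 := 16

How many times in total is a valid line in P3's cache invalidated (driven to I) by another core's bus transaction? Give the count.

invalidations = 3

1. P0: store L2 := 29  bus=[BusRdX]  L2: P0=M P1=I P2=I P3=I  mem[L2]=20
2. P0: load  L4  bus=[BusRd]  L4: P0=E P1=I P2=I P3=I  mem[L4]=20
3. P3: load  L1  bus=[BusRd]  L1: P0=I P1=I P2=I P3=E  mem[L1]=50
4. P2: store L1 := 90  bus=[BusRdX]  L1: P0=I P1=I P2=M P3=I  mem[L1]=50
5. P3: load  L1  bus=[BusRd]  L1: P0=I P1=I P2=O P3=S  mem[L1]=50
6. P2: load  L1  bus=[-]  L1: P0=I P1=I P2=O P3=S  mem[L1]=50
7. P2: load  L3  bus=[BusRd]  L3: P0=I P1=I P2=E P3=I  mem[L3]=70
8. P3: store L4 := 96  bus=[BusRdX]  L4: P0=I P1=I P2=I P3=M  mem[L4]=20
9. P1: load  L2  bus=[BusRd]  L2: P0=O P1=S P2=I P3=I  mem[L2]=20
10. P1: load  L2  bus=[-]  L2: P0=O P1=S P2=I P3=I  mem[L2]=20
11. P1: load  L0  bus=[BusRd]  L0: P0=I P1=E P2=I P3=I  mem[L0]=20
12. P1: load  L0  bus=[-]  L0: P0=I P1=E P2=I P3=I  mem[L0]=20
13. P1: load  L4  bus=[BusRd]  L4: P0=I P1=S P2=I P3=O  mem[L4]=20
14. P0: load  L0  bus=[BusRd]  L0: P0=S P1=S P2=I P3=I  mem[L0]=20
15. P2: store L4 := 66  bus=[BusRdX,Flush]  L4: P0=I P1=I P2=M P3=I  mem[L4]=96
16. P3: load  L1  bus=[-]  L1: P0=I P1=I P2=O P3=S  mem[L1]=50
17. P3: load  L1  bus=[-]  L1: P0=I P1=I P2=O P3=S  mem[L1]=50
18. P1: load  L1  bus=[BusRd]  L1: P0=I P1=S P2=O P3=S  mem[L1]=50
19. P0: store L1 := 60  bus=[BusRdX,Flush]  L1: P0=M P1=I P2=I P3=I  mem[L1]=90
20. P2: store L5 := 3  bus=[BusRdX]  L5: P0=I P1=I P2=M P3=I  mem[L5]=90
21. P1: store L4 := 50  bus=[BusRdX,Flush]  L4: P0=I P1=M P2=I P3=I  mem[L4]=66
22. P2: store L3 := 16  bus=[-]  L3: P0=I P1=I P2=M P3=I  mem[L3]=70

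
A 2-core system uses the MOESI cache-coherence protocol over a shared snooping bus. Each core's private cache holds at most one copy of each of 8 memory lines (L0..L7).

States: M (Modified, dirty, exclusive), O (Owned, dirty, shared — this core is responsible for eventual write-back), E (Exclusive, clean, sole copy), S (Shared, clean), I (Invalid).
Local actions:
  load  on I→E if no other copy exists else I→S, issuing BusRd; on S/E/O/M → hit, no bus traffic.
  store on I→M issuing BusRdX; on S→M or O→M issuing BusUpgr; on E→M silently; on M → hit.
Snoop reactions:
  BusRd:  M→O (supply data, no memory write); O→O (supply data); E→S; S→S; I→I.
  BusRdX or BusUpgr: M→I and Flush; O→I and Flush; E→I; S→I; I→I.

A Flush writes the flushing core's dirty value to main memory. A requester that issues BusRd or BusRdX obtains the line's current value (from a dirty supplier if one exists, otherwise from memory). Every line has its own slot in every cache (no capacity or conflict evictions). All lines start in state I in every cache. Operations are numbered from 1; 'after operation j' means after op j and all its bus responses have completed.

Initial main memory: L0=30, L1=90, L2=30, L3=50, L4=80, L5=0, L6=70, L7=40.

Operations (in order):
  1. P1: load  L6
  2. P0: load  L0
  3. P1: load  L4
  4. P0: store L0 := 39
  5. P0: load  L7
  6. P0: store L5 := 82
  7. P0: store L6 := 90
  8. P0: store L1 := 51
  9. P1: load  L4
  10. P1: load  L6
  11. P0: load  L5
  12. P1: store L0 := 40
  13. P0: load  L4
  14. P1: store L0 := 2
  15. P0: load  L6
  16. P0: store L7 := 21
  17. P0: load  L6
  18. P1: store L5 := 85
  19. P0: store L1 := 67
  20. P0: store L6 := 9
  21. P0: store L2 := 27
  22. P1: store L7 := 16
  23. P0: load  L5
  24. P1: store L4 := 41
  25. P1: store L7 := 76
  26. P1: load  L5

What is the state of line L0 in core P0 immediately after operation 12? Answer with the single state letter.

state = I

step 1: P1: load  L6  ⟶  IE  (L6)  txn=BusRd  M[L6]=70
step 2: P0: load  L0  ⟶  EI  (L0)  txn=BusRd  M[L0]=30
step 3: P1: load  L4  ⟶  IE  (L4)  txn=BusRd  M[L4]=80
step 4: P0: store L0 := 39  ⟶  MI  (L0)  txn=∅  M[L0]=30
step 5: P0: load  L7  ⟶  EI  (L7)  txn=BusRd  M[L7]=40
step 6: P0: store L5 := 82  ⟶  MI  (L5)  txn=BusRdX  M[L5]=0
step 7: P0: store L6 := 90  ⟶  MI  (L6)  txn=BusRdX  M[L6]=70
step 8: P0: store L1 := 51  ⟶  MI  (L1)  txn=BusRdX  M[L1]=90
step 9: P1: load  L4  ⟶  IE  (L4)  txn=∅  M[L4]=80
step 10: P1: load  L6  ⟶  OS  (L6)  txn=BusRd  M[L6]=70
step 11: P0: load  L5  ⟶  MI  (L5)  txn=∅  M[L5]=0
step 12: P1: store L0 := 40  ⟶  IM  (L0)  txn=BusRdX+Flush  M[L0]=39
step 13: P0: load  L4  ⟶  SS  (L4)  txn=BusRd  M[L4]=80
step 14: P1: store L0 := 2  ⟶  IM  (L0)  txn=∅  M[L0]=39
step 15: P0: load  L6  ⟶  OS  (L6)  txn=∅  M[L6]=70
step 16: P0: store L7 := 21  ⟶  MI  (L7)  txn=∅  M[L7]=40
step 17: P0: load  L6  ⟶  OS  (L6)  txn=∅  M[L6]=70
step 18: P1: store L5 := 85  ⟶  IM  (L5)  txn=BusRdX+Flush  M[L5]=82
step 19: P0: store L1 := 67  ⟶  MI  (L1)  txn=∅  M[L1]=90
step 20: P0: store L6 := 9  ⟶  MI  (L6)  txn=BusUpgr  M[L6]=70
step 21: P0: store L2 := 27  ⟶  MI  (L2)  txn=BusRdX  M[L2]=30
step 22: P1: store L7 := 16  ⟶  IM  (L7)  txn=BusRdX+Flush  M[L7]=21
step 23: P0: load  L5  ⟶  SO  (L5)  txn=BusRd  M[L5]=82
step 24: P1: store L4 := 41  ⟶  IM  (L4)  txn=BusUpgr  M[L4]=80
step 25: P1: store L7 := 76  ⟶  IM  (L7)  txn=∅  M[L7]=21
step 26: P1: load  L5  ⟶  SO  (L5)  txn=∅  M[L5]=82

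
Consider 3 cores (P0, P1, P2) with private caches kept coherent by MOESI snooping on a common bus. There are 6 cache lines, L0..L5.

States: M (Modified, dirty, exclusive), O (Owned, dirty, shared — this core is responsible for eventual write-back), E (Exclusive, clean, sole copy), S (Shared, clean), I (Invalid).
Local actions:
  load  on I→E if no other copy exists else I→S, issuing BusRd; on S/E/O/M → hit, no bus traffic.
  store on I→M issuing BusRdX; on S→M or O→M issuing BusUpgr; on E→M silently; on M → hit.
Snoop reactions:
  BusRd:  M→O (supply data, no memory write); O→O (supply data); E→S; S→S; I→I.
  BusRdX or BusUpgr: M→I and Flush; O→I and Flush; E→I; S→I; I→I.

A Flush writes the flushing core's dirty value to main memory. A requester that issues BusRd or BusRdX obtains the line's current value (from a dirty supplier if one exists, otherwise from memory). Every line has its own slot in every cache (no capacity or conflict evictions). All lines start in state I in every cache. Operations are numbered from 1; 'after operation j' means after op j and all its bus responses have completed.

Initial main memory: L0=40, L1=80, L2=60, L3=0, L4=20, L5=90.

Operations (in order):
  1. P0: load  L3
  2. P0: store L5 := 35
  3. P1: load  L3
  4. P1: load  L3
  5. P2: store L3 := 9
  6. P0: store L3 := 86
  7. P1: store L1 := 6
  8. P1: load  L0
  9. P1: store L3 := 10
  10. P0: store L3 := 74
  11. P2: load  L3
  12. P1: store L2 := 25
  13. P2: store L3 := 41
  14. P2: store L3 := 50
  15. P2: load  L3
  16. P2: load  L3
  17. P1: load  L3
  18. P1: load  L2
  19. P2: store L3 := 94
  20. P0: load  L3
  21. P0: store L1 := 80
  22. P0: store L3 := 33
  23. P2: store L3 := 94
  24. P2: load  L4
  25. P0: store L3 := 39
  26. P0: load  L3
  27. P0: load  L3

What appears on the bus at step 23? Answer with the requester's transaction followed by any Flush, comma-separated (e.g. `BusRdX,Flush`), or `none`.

step 1: P0: load  L3  ⟶  EII  (L3)  txn=BusRd  M[L3]=0
step 2: P0: store L5 := 35  ⟶  MII  (L5)  txn=BusRdX  M[L5]=90
step 3: P1: load  L3  ⟶  SSI  (L3)  txn=BusRd  M[L3]=0
step 4: P1: load  L3  ⟶  SSI  (L3)  txn=∅  M[L3]=0
step 5: P2: store L3 := 9  ⟶  IIM  (L3)  txn=BusRdX  M[L3]=0
step 6: P0: store L3 := 86  ⟶  MII  (L3)  txn=BusRdX+Flush  M[L3]=9
step 7: P1: store L1 := 6  ⟶  IMI  (L1)  txn=BusRdX  M[L1]=80
step 8: P1: load  L0  ⟶  IEI  (L0)  txn=BusRd  M[L0]=40
step 9: P1: store L3 := 10  ⟶  IMI  (L3)  txn=BusRdX+Flush  M[L3]=86
step 10: P0: store L3 := 74  ⟶  MII  (L3)  txn=BusRdX+Flush  M[L3]=10
step 11: P2: load  L3  ⟶  OIS  (L3)  txn=BusRd  M[L3]=10
step 12: P1: store L2 := 25  ⟶  IMI  (L2)  txn=BusRdX  M[L2]=60
step 13: P2: store L3 := 41  ⟶  IIM  (L3)  txn=BusUpgr+Flush  M[L3]=74
step 14: P2: store L3 := 50  ⟶  IIM  (L3)  txn=∅  M[L3]=74
step 15: P2: load  L3  ⟶  IIM  (L3)  txn=∅  M[L3]=74
step 16: P2: load  L3  ⟶  IIM  (L3)  txn=∅  M[L3]=74
step 17: P1: load  L3  ⟶  ISO  (L3)  txn=BusRd  M[L3]=74
step 18: P1: load  L2  ⟶  IMI  (L2)  txn=∅  M[L2]=60
step 19: P2: store L3 := 94  ⟶  IIM  (L3)  txn=BusUpgr  M[L3]=74
step 20: P0: load  L3  ⟶  SIO  (L3)  txn=BusRd  M[L3]=74
step 21: P0: store L1 := 80  ⟶  MII  (L1)  txn=BusRdX+Flush  M[L1]=6
step 22: P0: store L3 := 33  ⟶  MII  (L3)  txn=BusUpgr+Flush  M[L3]=94
step 23: P2: store L3 := 94  ⟶  IIM  (L3)  txn=BusRdX+Flush  M[L3]=33
step 24: P2: load  L4  ⟶  IIE  (L4)  txn=BusRd  M[L4]=20
step 25: P0: store L3 := 39  ⟶  MII  (L3)  txn=BusRdX+Flush  M[L3]=94
step 26: P0: load  L3  ⟶  MII  (L3)  txn=∅  M[L3]=94
step 27: P0: load  L3  ⟶  MII  (L3)  txn=∅  M[L3]=94

bus = BusRdX,Flush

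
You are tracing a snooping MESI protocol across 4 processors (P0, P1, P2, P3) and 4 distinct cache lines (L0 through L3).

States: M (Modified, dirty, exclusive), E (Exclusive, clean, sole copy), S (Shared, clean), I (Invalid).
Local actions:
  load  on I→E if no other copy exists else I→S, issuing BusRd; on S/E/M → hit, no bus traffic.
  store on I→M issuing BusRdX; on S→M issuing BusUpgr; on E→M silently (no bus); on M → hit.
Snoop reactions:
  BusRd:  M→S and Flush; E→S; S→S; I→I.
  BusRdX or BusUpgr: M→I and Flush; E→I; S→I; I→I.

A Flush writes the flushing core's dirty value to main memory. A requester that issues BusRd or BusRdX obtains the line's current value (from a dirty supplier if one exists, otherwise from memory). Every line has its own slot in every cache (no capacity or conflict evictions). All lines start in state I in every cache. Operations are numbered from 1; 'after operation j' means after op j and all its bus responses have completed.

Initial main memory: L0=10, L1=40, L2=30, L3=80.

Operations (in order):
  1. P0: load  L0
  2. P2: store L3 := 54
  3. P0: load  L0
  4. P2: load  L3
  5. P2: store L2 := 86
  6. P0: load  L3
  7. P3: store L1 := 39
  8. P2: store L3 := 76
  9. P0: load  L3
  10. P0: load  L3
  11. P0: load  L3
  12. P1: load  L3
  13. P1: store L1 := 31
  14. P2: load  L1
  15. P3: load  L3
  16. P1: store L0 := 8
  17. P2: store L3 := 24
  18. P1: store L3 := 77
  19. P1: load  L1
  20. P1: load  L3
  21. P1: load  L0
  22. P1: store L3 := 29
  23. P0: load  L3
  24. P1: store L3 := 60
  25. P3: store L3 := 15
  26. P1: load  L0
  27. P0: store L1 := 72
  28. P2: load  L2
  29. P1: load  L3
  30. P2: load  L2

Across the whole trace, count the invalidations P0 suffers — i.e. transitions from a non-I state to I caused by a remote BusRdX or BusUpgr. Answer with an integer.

invalidations = 4

  op1 P0: load  L0 → E/I/I/I on L0; bus BusRd; mem=10
  op2 P2: store L3 := 54 → I/I/M/I on L3; bus BusRdX; mem=80
  op3 P0: load  L0 → E/I/I/I on L0; bus (none); mem=10
  op4 P2: load  L3 → I/I/M/I on L3; bus (none); mem=80
  op5 P2: store L2 := 86 → I/I/M/I on L2; bus BusRdX; mem=30
  op6 P0: load  L3 → S/I/S/I on L3; bus BusRd Flush; mem=54
  op7 P3: store L1 := 39 → I/I/I/M on L1; bus BusRdX; mem=40
  op8 P2: store L3 := 76 → I/I/M/I on L3; bus BusUpgr; mem=54
  op9 P0: load  L3 → S/I/S/I on L3; bus BusRd Flush; mem=76
  op10 P0: load  L3 → S/I/S/I on L3; bus (none); mem=76
  op11 P0: load  L3 → S/I/S/I on L3; bus (none); mem=76
  op12 P1: load  L3 → S/S/S/I on L3; bus BusRd; mem=76
  op13 P1: store L1 := 31 → I/M/I/I on L1; bus BusRdX Flush; mem=39
  op14 P2: load  L1 → I/S/S/I on L1; bus BusRd Flush; mem=31
  op15 P3: load  L3 → S/S/S/S on L3; bus BusRd; mem=76
  op16 P1: store L0 := 8 → I/M/I/I on L0; bus BusRdX; mem=10
  op17 P2: store L3 := 24 → I/I/M/I on L3; bus BusUpgr; mem=76
  op18 P1: store L3 := 77 → I/M/I/I on L3; bus BusRdX Flush; mem=24
  op19 P1: load  L1 → I/S/S/I on L1; bus (none); mem=31
  op20 P1: load  L3 → I/M/I/I on L3; bus (none); mem=24
  op21 P1: load  L0 → I/M/I/I on L0; bus (none); mem=10
  op22 P1: store L3 := 29 → I/M/I/I on L3; bus (none); mem=24
  op23 P0: load  L3 → S/S/I/I on L3; bus BusRd Flush; mem=29
  op24 P1: store L3 := 60 → I/M/I/I on L3; bus BusUpgr; mem=29
  op25 P3: store L3 := 15 → I/I/I/M on L3; bus BusRdX Flush; mem=60
  op26 P1: load  L0 → I/M/I/I on L0; bus (none); mem=10
  op27 P0: store L1 := 72 → M/I/I/I on L1; bus BusRdX; mem=31
  op28 P2: load  L2 → I/I/M/I on L2; bus (none); mem=30
  op29 P1: load  L3 → I/S/I/S on L3; bus BusRd Flush; mem=15
  op30 P2: load  L2 → I/I/M/I on L2; bus (none); mem=30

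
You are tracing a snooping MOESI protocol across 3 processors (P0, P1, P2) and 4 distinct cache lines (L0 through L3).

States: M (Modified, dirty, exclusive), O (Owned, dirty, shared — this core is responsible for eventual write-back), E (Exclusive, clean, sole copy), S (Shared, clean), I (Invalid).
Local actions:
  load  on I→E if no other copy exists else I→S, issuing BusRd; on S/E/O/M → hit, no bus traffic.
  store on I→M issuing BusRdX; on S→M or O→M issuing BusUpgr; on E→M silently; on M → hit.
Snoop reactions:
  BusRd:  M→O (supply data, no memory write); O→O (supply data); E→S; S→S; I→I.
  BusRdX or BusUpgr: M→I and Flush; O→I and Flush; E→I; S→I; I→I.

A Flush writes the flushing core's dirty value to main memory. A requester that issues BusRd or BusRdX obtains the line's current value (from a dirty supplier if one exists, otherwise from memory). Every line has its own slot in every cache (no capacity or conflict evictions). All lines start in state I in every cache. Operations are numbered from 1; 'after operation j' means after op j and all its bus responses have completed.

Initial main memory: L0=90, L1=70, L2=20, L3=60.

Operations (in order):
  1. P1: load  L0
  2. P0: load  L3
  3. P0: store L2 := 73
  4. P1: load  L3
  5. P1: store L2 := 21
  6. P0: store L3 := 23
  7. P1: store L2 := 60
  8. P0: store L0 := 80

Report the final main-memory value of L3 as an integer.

1. P1: load  L0  bus=[BusRd]  L0: P0=I P1=E P2=I  mem[L0]=90
2. P0: load  L3  bus=[BusRd]  L3: P0=E P1=I P2=I  mem[L3]=60
3. P0: store L2 := 73  bus=[BusRdX]  L2: P0=M P1=I P2=I  mem[L2]=20
4. P1: load  L3  bus=[BusRd]  L3: P0=S P1=S P2=I  mem[L3]=60
5. P1: store L2 := 21  bus=[BusRdX,Flush]  L2: P0=I P1=M P2=I  mem[L2]=73
6. P0: store L3 := 23  bus=[BusUpgr]  L3: P0=M P1=I P2=I  mem[L3]=60
7. P1: store L2 := 60  bus=[-]  L2: P0=I P1=M P2=I  mem[L2]=73
8. P0: store L0 := 80  bus=[BusRdX]  L0: P0=M P1=I P2=I  mem[L0]=90

memory[L3] = 60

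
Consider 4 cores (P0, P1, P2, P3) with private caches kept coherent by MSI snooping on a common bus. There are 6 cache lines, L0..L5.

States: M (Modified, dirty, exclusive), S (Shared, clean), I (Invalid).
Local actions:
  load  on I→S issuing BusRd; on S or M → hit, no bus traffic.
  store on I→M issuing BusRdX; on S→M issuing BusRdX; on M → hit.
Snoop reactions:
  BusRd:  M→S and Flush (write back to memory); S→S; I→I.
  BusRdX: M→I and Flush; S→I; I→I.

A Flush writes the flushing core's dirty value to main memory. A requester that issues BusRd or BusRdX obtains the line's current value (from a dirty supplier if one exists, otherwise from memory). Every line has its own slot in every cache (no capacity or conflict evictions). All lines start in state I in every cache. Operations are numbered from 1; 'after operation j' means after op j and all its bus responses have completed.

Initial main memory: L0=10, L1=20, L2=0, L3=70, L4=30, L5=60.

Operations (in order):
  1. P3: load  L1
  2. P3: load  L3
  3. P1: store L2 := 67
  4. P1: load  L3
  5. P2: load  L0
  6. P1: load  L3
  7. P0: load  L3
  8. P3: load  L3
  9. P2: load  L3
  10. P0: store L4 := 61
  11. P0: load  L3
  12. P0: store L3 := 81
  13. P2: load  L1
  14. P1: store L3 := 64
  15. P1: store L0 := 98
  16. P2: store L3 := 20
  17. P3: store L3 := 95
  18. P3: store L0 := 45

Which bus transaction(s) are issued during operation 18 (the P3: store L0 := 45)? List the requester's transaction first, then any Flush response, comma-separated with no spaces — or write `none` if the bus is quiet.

1. P3: load  L1  bus=[BusRd]  L1: P0=I P1=I P2=I P3=S  mem[L1]=20
2. P3: load  L3  bus=[BusRd]  L3: P0=I P1=I P2=I P3=S  mem[L3]=70
3. P1: store L2 := 67  bus=[BusRdX]  L2: P0=I P1=M P2=I P3=I  mem[L2]=0
4. P1: load  L3  bus=[BusRd]  L3: P0=I P1=S P2=I P3=S  mem[L3]=70
5. P2: load  L0  bus=[BusRd]  L0: P0=I P1=I P2=S P3=I  mem[L0]=10
6. P1: load  L3  bus=[-]  L3: P0=I P1=S P2=I P3=S  mem[L3]=70
7. P0: load  L3  bus=[BusRd]  L3: P0=S P1=S P2=I P3=S  mem[L3]=70
8. P3: load  L3  bus=[-]  L3: P0=S P1=S P2=I P3=S  mem[L3]=70
9. P2: load  L3  bus=[BusRd]  L3: P0=S P1=S P2=S P3=S  mem[L3]=70
10. P0: store L4 := 61  bus=[BusRdX]  L4: P0=M P1=I P2=I P3=I  mem[L4]=30
11. P0: load  L3  bus=[-]  L3: P0=S P1=S P2=S P3=S  mem[L3]=70
12. P0: store L3 := 81  bus=[BusRdX]  L3: P0=M P1=I P2=I P3=I  mem[L3]=70
13. P2: load  L1  bus=[BusRd]  L1: P0=I P1=I P2=S P3=S  mem[L1]=20
14. P1: store L3 := 64  bus=[BusRdX,Flush]  L3: P0=I P1=M P2=I P3=I  mem[L3]=81
15. P1: store L0 := 98  bus=[BusRdX]  L0: P0=I P1=M P2=I P3=I  mem[L0]=10
16. P2: store L3 := 20  bus=[BusRdX,Flush]  L3: P0=I P1=I P2=M P3=I  mem[L3]=64
17. P3: store L3 := 95  bus=[BusRdX,Flush]  L3: P0=I P1=I P2=I P3=M  mem[L3]=20
18. P3: store L0 := 45  bus=[BusRdX,Flush]  L0: P0=I P1=I P2=I P3=M  mem[L0]=98

bus = BusRdX,Flush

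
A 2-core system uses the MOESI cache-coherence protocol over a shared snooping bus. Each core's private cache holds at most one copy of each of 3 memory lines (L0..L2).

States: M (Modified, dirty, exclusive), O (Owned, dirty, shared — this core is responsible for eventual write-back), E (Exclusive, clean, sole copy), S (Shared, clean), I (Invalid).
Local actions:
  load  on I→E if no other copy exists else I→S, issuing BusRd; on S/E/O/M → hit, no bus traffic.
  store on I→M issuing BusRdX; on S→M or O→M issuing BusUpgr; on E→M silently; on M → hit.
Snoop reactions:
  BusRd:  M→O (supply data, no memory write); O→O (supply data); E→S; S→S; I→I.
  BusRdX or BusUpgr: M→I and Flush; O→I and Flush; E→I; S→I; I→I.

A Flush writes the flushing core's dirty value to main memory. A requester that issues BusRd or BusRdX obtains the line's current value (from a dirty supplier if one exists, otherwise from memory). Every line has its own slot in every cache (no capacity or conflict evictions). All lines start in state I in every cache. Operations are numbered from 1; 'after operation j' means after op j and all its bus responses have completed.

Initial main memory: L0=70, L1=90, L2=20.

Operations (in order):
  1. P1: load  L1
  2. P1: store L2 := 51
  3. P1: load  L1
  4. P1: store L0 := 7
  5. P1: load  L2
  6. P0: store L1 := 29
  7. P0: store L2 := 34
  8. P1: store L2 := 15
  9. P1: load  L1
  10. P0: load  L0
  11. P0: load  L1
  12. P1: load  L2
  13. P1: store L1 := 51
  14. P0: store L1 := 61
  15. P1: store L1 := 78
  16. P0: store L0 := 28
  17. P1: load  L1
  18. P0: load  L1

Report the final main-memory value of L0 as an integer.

step 1: P1: load  L1  ⟶  IE  (L1)  txn=BusRd  M[L1]=90
step 2: P1: store L2 := 51  ⟶  IM  (L2)  txn=BusRdX  M[L2]=20
step 3: P1: load  L1  ⟶  IE  (L1)  txn=∅  M[L1]=90
step 4: P1: store L0 := 7  ⟶  IM  (L0)  txn=BusRdX  M[L0]=70
step 5: P1: load  L2  ⟶  IM  (L2)  txn=∅  M[L2]=20
step 6: P0: store L1 := 29  ⟶  MI  (L1)  txn=BusRdX  M[L1]=90
step 7: P0: store L2 := 34  ⟶  MI  (L2)  txn=BusRdX+Flush  M[L2]=51
step 8: P1: store L2 := 15  ⟶  IM  (L2)  txn=BusRdX+Flush  M[L2]=34
step 9: P1: load  L1  ⟶  OS  (L1)  txn=BusRd  M[L1]=90
step 10: P0: load  L0  ⟶  SO  (L0)  txn=BusRd  M[L0]=70
step 11: P0: load  L1  ⟶  OS  (L1)  txn=∅  M[L1]=90
step 12: P1: load  L2  ⟶  IM  (L2)  txn=∅  M[L2]=34
step 13: P1: store L1 := 51  ⟶  IM  (L1)  txn=BusUpgr+Flush  M[L1]=29
step 14: P0: store L1 := 61  ⟶  MI  (L1)  txn=BusRdX+Flush  M[L1]=51
step 15: P1: store L1 := 78  ⟶  IM  (L1)  txn=BusRdX+Flush  M[L1]=61
step 16: P0: store L0 := 28  ⟶  MI  (L0)  txn=BusUpgr+Flush  M[L0]=7
step 17: P1: load  L1  ⟶  IM  (L1)  txn=∅  M[L1]=61
step 18: P0: load  L1  ⟶  SO  (L1)  txn=BusRd  M[L1]=61

memory[L0] = 7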